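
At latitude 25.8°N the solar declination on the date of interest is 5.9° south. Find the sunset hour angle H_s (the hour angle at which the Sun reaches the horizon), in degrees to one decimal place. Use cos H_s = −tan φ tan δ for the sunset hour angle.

87.1°

−tan φ tan δ = −(0.4834)(-0.1033) = 0.0499; H_s = arccos(0.0499) = 87.14°.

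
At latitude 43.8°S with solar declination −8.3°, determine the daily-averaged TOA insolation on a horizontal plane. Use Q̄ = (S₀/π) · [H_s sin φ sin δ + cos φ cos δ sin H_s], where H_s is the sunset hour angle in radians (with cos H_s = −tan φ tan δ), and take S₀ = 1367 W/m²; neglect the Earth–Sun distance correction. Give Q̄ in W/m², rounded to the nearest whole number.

382 W/m²

−tan φ tan δ = −(-0.9590)(-0.1459) = -0.1399; H_s = arccos(-0.1399) = 98.04°. In radians, H_s = 1.7111.
H_s sin φ sin δ = 1.7111 × -0.6921 × -0.1444 = 0.1710.
cos φ cos δ sin H_s = 0.7218 × 0.9895 × 0.9902 = 0.7072.
Q̄ = (1367/π) × (0.1710 + 0.7072) = 435.13 × 0.8782 = 382.13 W/m².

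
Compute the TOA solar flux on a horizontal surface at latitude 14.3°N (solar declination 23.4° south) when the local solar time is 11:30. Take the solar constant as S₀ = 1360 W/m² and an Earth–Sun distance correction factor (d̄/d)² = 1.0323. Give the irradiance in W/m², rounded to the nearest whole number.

1100 W/m²

Hour angle H = 15° × (11.5 − 12) = -7.50°.
cos θ_z = sin φ sin δ + cos φ cos δ cos H = (0.2470)(-0.3971) + (0.9690)(0.9178)(0.9914) = 0.7836.
Top-of-atmosphere irradiance = S₀ (d̄/d)² cos θ_z = 1360 × 1.0323 × 0.7836 = 1100.12 W/m².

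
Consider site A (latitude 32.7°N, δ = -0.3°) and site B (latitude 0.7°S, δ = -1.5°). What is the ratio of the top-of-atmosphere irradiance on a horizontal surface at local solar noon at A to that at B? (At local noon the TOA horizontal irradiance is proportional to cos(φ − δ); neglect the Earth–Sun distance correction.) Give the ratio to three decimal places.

0.839

A: cos θ_z = cos(32.7° − (-0.3°)) = 0.8387.
B: cos θ_z = cos(-0.7° − (-1.5°)) = 0.9999.
Ratio A/B = 0.8387 / 0.9999 = 0.8388.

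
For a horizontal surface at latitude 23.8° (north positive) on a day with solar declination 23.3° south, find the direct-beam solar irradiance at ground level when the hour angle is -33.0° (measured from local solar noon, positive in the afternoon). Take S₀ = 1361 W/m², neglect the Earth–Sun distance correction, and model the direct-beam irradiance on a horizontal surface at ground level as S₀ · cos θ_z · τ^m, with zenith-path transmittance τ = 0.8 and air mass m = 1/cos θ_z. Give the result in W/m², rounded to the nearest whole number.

493 W/m²

cos θ_z = sin(23.8°) sin(-23.3°) + cos(23.8°) cos(-23.3°) cos(-33.00°) = -0.1596 + 0.7048 = 0.5452.
Air mass m = 1/cos θ_z = 1/0.5452 = 1.834; τ^m = 0.8^1.834 = 0.6642.
Surface direct beam = 1361 × 0.5452 × 0.6642 = 492.85 W/m².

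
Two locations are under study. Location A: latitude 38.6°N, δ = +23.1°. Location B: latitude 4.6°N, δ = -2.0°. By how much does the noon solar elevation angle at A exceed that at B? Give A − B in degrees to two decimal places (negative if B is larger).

A: 90° − |38.6 − (23.1)| = 74.50°.
B: 90° − |4.6 − (-2.0)| = 83.40°.
A − B = 74.50 − 83.40 = -8.90°.

-8.90°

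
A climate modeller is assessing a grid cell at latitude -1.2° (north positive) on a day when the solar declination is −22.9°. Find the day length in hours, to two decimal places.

12.07 hours

The sunset hour angle satisfies cos H_s = −tan φ tan δ = -0.0088, giving H_s = 90.50°.
Day length = 2 H_s / 15° h⁻¹ = 181.00° / 15 = 12.067 h.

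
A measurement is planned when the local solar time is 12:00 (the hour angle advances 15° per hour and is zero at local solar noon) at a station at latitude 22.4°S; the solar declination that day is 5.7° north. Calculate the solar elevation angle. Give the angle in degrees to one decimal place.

Hour angle H = 15° × (12 − 12) = 0.00°.
cos θ_z = sin(-22.4°) sin(5.7°) + cos(-22.4°) cos(5.7°) cos(0.00°) = -0.0378 + 0.9200 = 0.8822.
θ_z = arccos(0.8822) = 28.09°, so the elevation is 90° − 28.09° = 61.91°.

61.9°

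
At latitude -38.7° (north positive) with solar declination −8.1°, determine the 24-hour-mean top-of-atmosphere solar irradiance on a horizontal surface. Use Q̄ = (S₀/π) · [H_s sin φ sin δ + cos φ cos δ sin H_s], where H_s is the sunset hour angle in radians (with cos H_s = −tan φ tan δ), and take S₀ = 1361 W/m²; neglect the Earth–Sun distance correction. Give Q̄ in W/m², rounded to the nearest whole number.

The sunset hour angle satisfies cos H_s = −tan φ tan δ = -0.1140, giving H_s = 96.55°. In radians, H_s = 1.6851.
H_s sin φ sin δ = 1.6851 × -0.6252 × -0.1409 = 0.1484.
cos φ cos δ sin H_s = 0.7804 × 0.9900 × 0.9935 = 0.7676.
Q̄ = (1361/π) × (0.1484 + 0.7676) = 433.22 × 0.9160 = 396.83 W/m².

397 W/m²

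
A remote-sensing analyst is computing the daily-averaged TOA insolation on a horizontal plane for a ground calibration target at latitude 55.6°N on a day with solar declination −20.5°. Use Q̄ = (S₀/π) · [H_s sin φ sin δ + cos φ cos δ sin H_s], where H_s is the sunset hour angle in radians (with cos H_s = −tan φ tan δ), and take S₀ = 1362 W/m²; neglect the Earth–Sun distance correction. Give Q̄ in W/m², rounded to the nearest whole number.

68 W/m²

cos H_s = −tan(55.6°) · tan(-20.5°) = 0.5460, so H_s = arccos(0.5460) = 56.91°. In radians, H_s = 0.9933.
H_s sin φ sin δ = 0.9933 × 0.8251 × -0.3502 = -0.2870.
cos φ cos δ sin H_s = 0.5650 × 0.9367 × 0.8378 = 0.4434.
Q̄ = (1362/π) × (-0.2870 + 0.4434) = 433.54 × 0.1564 = 67.81 W/m².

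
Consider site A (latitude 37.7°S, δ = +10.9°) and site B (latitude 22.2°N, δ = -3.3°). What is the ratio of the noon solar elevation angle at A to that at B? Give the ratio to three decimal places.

0.642

A: 90° − |-37.7 − (10.9)| = 41.40°.
B: 90° − |22.2 − (-3.3)| = 64.50°.
Ratio A/B = 41.4000 / 64.5000 = 0.6419.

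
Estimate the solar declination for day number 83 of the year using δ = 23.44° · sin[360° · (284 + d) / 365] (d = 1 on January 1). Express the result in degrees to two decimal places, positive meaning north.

360 × (284 + 83) / 365 = 361.973°; sin(361.973°) = 0.0344.
δ = 23.44 × 0.0344 = 0.806° ≈ +0.81°.

+0.81°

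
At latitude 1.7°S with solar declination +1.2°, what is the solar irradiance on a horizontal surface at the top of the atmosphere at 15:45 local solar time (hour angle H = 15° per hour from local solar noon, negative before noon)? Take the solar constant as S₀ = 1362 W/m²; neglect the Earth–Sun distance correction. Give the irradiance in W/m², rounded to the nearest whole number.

Hour angle H = 15° × (15.75 − 12) = 56.25°.
With φ = -1.7°, δ = 1.2°, H = 56.25°: sin φ sin δ = -0.0006, cos φ cos δ cos H = 0.5552, so cos θ_z = 0.5546.
Top-of-atmosphere irradiance = S₀ cos θ_z = 1362 × 0.5546 = 755.37 W/m².

755 W/m²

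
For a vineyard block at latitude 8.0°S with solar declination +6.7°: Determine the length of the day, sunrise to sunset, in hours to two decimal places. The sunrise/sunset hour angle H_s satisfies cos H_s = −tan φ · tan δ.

11.87 hours

cos H_s = −tan(-8.0°) · tan(6.7°) = 0.0165, so H_s = arccos(0.0165) = 89.05°.
Day length = 2 H_s / 15° h⁻¹ = 178.10° / 15 = 11.873 h.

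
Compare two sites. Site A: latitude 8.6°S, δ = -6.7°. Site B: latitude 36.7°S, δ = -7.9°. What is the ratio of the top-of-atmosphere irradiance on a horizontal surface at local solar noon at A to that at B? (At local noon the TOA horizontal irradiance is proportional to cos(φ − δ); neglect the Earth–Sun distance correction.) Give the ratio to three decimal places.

1.141

A: cos θ_z = cos(-8.6° − (-6.7°)) = 0.9995.
B: cos θ_z = cos(-36.7° − (-7.9°)) = 0.8763.
Ratio A/B = 0.9995 / 0.8763 = 1.1406.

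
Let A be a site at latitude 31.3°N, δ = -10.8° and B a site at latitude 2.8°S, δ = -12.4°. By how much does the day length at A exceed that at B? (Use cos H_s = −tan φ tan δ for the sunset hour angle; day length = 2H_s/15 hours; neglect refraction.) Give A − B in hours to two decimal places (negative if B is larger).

A: H_s = arccos(−tan 31.3° · tan -10.8°) = 83.34°, so 2H_s/15 = 11.1120 h.
B: H_s = arccos(−tan -2.8° · tan -12.4°) = 90.62°, so 2H_s/15 = 12.0827 h.
A − B = 11.1120 − 12.0827 = -0.9707 h.

-0.97 h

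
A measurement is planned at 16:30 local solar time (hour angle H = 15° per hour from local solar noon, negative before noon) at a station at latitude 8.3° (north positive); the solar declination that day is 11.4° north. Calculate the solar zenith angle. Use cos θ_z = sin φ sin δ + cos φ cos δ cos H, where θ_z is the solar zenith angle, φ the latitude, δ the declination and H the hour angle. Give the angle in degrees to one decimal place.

Hour angle H = 15° × (16.5 − 12) = 67.50°.
cos θ_z = sin(8.3°) sin(11.4°) + cos(8.3°) cos(11.4°) cos(67.50°) = 0.0285 + 0.3712 = 0.3997.
θ_z = arccos(0.3997) = 66.44°.

66.4°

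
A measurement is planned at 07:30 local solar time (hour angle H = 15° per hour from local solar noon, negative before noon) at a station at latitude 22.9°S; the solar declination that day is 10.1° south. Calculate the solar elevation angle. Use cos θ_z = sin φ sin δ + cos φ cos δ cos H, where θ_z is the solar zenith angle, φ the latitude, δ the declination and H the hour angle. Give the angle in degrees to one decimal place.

24.5°

Hour angle H = 15° × (7.5 − 12) = -67.50°.
cos θ_z = sin φ sin δ + cos φ cos δ cos H = (-0.3891)(-0.1754) + (0.9212)(0.9845)(0.3827) = 0.4153.
θ_z = arccos(0.4153) = 65.46°, so the elevation is 90° − 65.46° = 24.54°.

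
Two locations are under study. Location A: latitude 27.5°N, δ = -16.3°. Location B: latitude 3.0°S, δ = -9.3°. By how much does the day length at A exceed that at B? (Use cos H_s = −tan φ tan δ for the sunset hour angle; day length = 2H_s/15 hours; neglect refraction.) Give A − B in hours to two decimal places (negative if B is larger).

A: H_s = arccos(−tan 27.5° · tan -16.3°) = 81.24°, so 2H_s/15 = 10.8320 h.
B: H_s = arccos(−tan -3.0° · tan -9.3°) = 90.49°, so 2H_s/15 = 12.0653 h.
A − B = 10.8320 − 12.0653 = -1.2333 h.

-1.23 h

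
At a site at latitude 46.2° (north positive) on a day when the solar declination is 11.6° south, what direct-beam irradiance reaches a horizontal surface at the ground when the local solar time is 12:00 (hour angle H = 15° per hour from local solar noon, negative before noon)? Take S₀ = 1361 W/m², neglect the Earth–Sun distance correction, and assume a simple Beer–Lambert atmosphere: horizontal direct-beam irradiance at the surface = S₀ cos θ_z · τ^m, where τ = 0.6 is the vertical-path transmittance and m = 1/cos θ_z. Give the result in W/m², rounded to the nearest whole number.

278 W/m²

Hour angle H = 15° × (12 − 12) = 0.00°.
cos θ_z = sin φ sin δ + cos φ cos δ cos H = (0.7218)(-0.2011) + (0.6921)(0.9796)(1.0000) = 0.5328.
Air mass m = 1/cos θ_z = 1/0.5328 = 1.877; τ^m = 0.6^1.877 = 0.3833.
Surface direct beam = 1361 × 0.5328 × 0.3833 = 277.95 W/m².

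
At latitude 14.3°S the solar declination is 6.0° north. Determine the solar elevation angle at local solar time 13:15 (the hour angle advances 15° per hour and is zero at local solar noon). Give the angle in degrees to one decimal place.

Hour angle H = 15° × (13.25 − 12) = 18.75°.
cos θ_z = sin φ sin δ + cos φ cos δ cos H = (-0.2470)(0.1045) + (0.9690)(0.9945)(0.9469) = 0.8867.
θ_z = arccos(0.8867) = 27.54°, so the elevation is 90° − 27.54° = 62.46°.

62.5°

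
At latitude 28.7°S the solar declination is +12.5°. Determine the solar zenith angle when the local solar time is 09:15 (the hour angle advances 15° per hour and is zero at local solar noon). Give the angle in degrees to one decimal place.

57.3°

Hour angle H = 15° × (9.25 − 12) = -41.25°.
cos θ_z = sin φ sin δ + cos φ cos δ cos H = (-0.4802)(0.2164) + (0.8771)(0.9763)(0.7518) = 0.5399.
θ_z = arccos(0.5399) = 57.32°.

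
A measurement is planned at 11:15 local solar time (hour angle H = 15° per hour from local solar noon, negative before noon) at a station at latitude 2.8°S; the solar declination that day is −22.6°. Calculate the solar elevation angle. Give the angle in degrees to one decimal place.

Hour angle H = 15° × (11.25 − 12) = -11.25°.
cos θ_z = sin(-2.8°) sin(-22.6°) + cos(-2.8°) cos(-22.6°) cos(-11.25°) = 0.0188 + 0.9044 = 0.9232.
θ_z = arccos(0.9232) = 22.60°, so the elevation is 90° − 22.60° = 67.40°.

67.4°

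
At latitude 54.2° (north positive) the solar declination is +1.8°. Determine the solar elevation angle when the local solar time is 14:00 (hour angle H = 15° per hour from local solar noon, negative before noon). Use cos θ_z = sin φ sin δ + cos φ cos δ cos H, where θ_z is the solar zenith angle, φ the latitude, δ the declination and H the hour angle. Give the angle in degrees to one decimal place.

Hour angle H = 15° × (14 − 12) = 30.00°.
cos θ_z = sin φ sin δ + cos φ cos δ cos H = (0.8111)(0.0314) + (0.5850)(0.9995)(0.8660) = 0.5318.
θ_z = arccos(0.5318) = 57.87°, so the elevation is 90° − 57.87° = 32.13°.

32.1°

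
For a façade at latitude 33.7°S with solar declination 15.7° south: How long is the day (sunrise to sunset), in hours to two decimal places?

13.44 hours

cos H_s = −tan(-33.7°) · tan(-15.7°) = -0.1875, so H_s = arccos(-0.1875) = 100.81°.
Day length = 2 H_s / 15° h⁻¹ = 201.62° / 15 = 13.441 h.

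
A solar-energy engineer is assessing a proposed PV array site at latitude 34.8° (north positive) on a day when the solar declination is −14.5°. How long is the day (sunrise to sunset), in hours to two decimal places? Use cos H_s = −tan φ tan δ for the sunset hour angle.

cos H_s = −tan(34.8°) · tan(-14.5°) = 0.1797, so H_s = arccos(0.1797) = 79.65°.
Day length = 2 H_s / 15° h⁻¹ = 159.30° / 15 = 10.620 h.

10.62 hours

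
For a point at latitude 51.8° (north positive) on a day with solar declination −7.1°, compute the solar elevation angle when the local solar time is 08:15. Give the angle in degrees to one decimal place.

Hour angle H = 15° × (8.25 − 12) = -56.25°.
With φ = 51.8°, δ = -7.1°, H = -56.25°: sin φ sin δ = -0.0971, cos φ cos δ cos H = 0.3409, so cos θ_z = 0.2438.
θ_z = arccos(0.2438) = 75.89°, so the elevation is 90° − 75.89° = 14.11°.

14.1°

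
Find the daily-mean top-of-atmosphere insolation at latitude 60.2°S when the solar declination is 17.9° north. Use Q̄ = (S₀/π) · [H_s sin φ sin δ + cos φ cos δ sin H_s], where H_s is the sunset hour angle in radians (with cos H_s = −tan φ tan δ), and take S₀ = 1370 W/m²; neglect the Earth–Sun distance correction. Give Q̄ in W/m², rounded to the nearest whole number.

57 W/m²

cos H_s = −tan(-60.2°) · tan(17.9°) = 0.5640, so H_s = arccos(0.5640) = 55.67°. In radians, H_s = 0.9716.
H_s sin φ sin δ = 0.9716 × -0.8678 × 0.3074 = -0.2592.
cos φ cos δ sin H_s = 0.4970 × 0.9516 × 0.8258 = 0.3906.
Q̄ = (1370/π) × (-0.2592 + 0.3906) = 436.08 × 0.1314 = 57.30 W/m².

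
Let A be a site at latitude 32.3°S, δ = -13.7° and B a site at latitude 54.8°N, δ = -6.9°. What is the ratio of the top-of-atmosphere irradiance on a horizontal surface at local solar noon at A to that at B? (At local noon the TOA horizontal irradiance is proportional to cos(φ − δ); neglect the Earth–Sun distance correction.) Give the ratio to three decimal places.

1.999

A: cos θ_z = cos(-32.3° − (-13.7°)) = 0.9478.
B: cos θ_z = cos(54.8° − (-6.9°)) = 0.4741.
Ratio A/B = 0.9478 / 0.4741 = 1.9992.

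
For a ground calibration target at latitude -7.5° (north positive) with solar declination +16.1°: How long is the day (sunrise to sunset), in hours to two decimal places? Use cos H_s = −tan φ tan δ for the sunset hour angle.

−tan φ tan δ = −(-0.1317)(0.2886) = 0.0380; H_s = arccos(0.0380) = 87.82°.
Day length = 2 H_s / 15° h⁻¹ = 175.64° / 15 = 11.709 h.

11.71 hours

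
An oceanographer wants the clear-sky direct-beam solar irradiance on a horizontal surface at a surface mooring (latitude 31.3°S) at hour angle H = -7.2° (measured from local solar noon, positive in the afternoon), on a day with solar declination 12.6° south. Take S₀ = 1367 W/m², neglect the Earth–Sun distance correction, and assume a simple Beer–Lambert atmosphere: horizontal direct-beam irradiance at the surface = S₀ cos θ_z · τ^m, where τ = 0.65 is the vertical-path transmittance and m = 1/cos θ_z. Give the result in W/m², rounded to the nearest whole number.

813 W/m²

With φ = -31.3°, δ = -12.6°, H = -7.20°: sin φ sin δ = 0.1133, cos φ cos δ cos H = 0.8273, so cos θ_z = 0.9406.
Air mass m = 1/cos θ_z = 1/0.9406 = 1.063; τ^m = 0.65^1.063 = 0.6326.
Surface direct beam = 1367 × 0.9406 × 0.6326 = 813.40 W/m².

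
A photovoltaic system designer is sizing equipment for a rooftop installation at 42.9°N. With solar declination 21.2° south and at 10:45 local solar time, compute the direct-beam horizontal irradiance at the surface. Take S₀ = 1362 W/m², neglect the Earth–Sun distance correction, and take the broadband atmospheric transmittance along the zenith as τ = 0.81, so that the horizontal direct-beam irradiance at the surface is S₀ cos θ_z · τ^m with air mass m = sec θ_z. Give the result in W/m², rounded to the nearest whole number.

322 W/m²

Hour angle H = 15° × (10.75 − 12) = -18.75°.
With φ = 42.9°, δ = -21.2°, H = -18.75°: sin φ sin δ = -0.2462, cos φ cos δ cos H = 0.6467, so cos θ_z = 0.4005.
Air mass m = 1/cos θ_z = 1/0.4005 = 2.497; τ^m = 0.81^2.497 = 0.5909.
Surface direct beam = 1362 × 0.4005 × 0.5909 = 322.32 W/m².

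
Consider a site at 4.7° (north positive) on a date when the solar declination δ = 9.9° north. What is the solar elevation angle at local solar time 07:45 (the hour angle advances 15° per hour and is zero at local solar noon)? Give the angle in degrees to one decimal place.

Hour angle H = 15° × (7.75 − 12) = -63.75°.
With φ = 4.7°, δ = 9.9°, H = -63.75°: sin φ sin δ = 0.0141, cos φ cos δ cos H = 0.4342, so cos θ_z = 0.4483.
θ_z = arccos(0.4483) = 63.37°, so the elevation is 90° − 63.37° = 26.63°.

26.6°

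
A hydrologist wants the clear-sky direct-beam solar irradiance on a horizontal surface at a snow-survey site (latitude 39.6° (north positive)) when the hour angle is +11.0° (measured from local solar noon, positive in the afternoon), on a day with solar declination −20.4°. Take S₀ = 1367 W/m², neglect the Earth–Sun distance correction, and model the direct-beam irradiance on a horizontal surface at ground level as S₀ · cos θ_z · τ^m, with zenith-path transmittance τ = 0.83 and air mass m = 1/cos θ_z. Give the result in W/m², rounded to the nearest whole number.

cos θ_z = sin φ sin δ + cos φ cos δ cos H = (0.6374)(-0.3486) + (0.7705)(0.9373)(0.9816) = 0.4867.
Air mass m = 1/cos θ_z = 1/0.4867 = 2.055; τ^m = 0.83^2.055 = 0.6819.
Surface direct beam = 1367 × 0.4867 × 0.6819 = 453.68 W/m².

454 W/m²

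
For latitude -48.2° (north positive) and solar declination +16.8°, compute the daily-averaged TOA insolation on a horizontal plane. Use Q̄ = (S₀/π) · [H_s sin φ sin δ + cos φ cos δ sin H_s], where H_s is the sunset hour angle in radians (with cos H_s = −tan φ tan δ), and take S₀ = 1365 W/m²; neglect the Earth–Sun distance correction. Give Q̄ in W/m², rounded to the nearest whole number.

The sunset hour angle satisfies cos H_s = −tan φ tan δ = 0.3377, giving H_s = 70.26°. In radians, H_s = 1.2263.
H_s sin φ sin δ = 1.2263 × -0.7455 × 0.2890 = -0.2642.
cos φ cos δ sin H_s = 0.6665 × 0.9573 × 0.9412 = 0.6005.
Q̄ = (1365/π) × (-0.2642 + 0.6005) = 434.49 × 0.3363 = 146.12 W/m².

146 W/m²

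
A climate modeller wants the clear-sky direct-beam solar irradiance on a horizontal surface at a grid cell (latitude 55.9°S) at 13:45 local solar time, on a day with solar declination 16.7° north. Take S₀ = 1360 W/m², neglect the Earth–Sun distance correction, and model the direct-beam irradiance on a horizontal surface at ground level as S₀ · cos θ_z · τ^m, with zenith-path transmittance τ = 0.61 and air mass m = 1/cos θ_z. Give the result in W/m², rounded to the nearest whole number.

44 W/m²

Hour angle H = 15° × (13.75 − 12) = 26.25°.
cos θ_z = sin φ sin δ + cos φ cos δ cos H = (-0.8281)(0.2874) + (0.5606)(0.9578)(0.8969) = 0.2436.
Air mass m = 1/cos θ_z = 1/0.2436 = 4.105; τ^m = 0.61^4.105 = 0.1315.
Surface direct beam = 1360 × 0.2436 × 0.1315 = 43.57 W/m².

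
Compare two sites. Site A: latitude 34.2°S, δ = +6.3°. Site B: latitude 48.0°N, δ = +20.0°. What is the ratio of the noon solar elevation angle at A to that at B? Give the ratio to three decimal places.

A: 90° − |-34.2 − (6.3)| = 49.50°.
B: 90° − |48.0 − (20.0)| = 62.00°.
Ratio A/B = 49.5000 / 62.0000 = 0.7984.

0.798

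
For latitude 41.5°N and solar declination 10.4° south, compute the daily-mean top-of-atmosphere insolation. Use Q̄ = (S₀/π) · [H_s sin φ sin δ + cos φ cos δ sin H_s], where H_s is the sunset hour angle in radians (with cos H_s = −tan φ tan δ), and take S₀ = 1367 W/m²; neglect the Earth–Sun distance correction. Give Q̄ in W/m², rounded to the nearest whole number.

243 W/m²

cos H_s = −tan(41.5°) · tan(-10.4°) = 0.1624, so H_s = arccos(0.1624) = 80.65°. In radians, H_s = 1.4076.
H_s sin φ sin δ = 1.4076 × 0.6626 × -0.1805 = -0.1683.
cos φ cos δ sin H_s = 0.7490 × 0.9836 × 0.9867 = 0.7269.
Q̄ = (1367/π) × (-0.1683 + 0.7269) = 435.13 × 0.5586 = 243.06 W/m².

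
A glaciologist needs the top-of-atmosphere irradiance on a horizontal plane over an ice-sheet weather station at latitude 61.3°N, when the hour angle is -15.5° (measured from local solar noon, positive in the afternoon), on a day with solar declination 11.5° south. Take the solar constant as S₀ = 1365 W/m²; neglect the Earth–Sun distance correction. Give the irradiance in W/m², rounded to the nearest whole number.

380 W/m²

cos θ_z = sin(61.3°) sin(-11.5°) + cos(61.3°) cos(-11.5°) cos(-15.50°) = -0.1749 + 0.4535 = 0.2786.
Top-of-atmosphere irradiance = S₀ cos θ_z = 1365 × 0.2786 = 380.29 W/m².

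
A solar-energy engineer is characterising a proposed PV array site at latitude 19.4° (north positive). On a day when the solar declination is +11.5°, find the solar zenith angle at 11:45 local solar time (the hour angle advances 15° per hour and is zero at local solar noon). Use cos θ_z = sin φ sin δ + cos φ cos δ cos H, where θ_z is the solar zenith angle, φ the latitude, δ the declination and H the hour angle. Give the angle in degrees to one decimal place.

Hour angle H = 15° × (11.75 − 12) = -3.75°.
With φ = 19.4°, δ = 11.5°, H = -3.75°: sin φ sin δ = 0.0662, cos φ cos δ cos H = 0.9223, so cos θ_z = 0.9885.
θ_z = arccos(0.9885) = 8.70°.

8.7°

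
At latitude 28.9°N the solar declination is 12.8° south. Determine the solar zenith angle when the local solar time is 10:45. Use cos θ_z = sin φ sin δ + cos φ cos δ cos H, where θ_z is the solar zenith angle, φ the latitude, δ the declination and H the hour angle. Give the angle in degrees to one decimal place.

Hour angle H = 15° × (10.75 − 12) = -18.75°.
cos θ_z = sin(28.9°) sin(-12.8°) + cos(28.9°) cos(-12.8°) cos(-18.75°) = -0.1071 + 0.8084 = 0.7013.
θ_z = arccos(0.7013) = 45.47°.

45.5°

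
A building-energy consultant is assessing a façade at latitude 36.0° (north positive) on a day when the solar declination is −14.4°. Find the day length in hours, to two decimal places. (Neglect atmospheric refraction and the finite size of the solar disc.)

cos H_s = −tan(36.0°) · tan(-14.4°) = 0.1865, so H_s = arccos(0.1865) = 79.25°.
Day length = 2 H_s / 15° h⁻¹ = 158.50° / 15 = 10.567 h.

10.57 hours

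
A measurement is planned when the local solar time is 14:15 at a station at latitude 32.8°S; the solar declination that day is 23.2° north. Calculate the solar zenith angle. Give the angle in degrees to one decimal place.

64.6°

Hour angle H = 15° × (14.25 − 12) = 33.75°.
cos θ_z = sin φ sin δ + cos φ cos δ cos H = (-0.5417)(0.3939) + (0.8406)(0.9191)(0.8315) = 0.4290.
θ_z = arccos(0.4290) = 64.60°.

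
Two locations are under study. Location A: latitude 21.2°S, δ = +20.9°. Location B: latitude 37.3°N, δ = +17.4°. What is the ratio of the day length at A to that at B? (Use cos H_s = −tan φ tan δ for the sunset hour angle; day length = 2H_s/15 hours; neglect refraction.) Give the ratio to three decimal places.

0.785

A: H_s = arccos(−tan -21.2° · tan 20.9°) = 81.48°, so 2H_s/15 = 10.8640 h.
B: H_s = arccos(−tan 37.3° · tan 17.4°) = 103.81°, so 2H_s/15 = 13.8413 h.
Ratio A/B = 10.8640 / 13.8413 = 0.7849.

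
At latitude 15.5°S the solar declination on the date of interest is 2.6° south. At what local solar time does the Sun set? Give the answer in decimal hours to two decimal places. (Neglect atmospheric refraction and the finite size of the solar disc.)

18.05 h

cos H_s = −tan(-15.5°) · tan(-2.6°) = -0.0126, so H_s = arccos(-0.0126) = 90.72°.
Sunset is at 12 + H_s/15 = 12 + 6.048 = 18.048 h local solar time.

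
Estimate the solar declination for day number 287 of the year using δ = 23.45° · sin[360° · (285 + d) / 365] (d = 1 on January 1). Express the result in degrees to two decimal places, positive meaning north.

-9.60°

360 × (285 + 287) / 365 = 564.164°; sin(564.164°) = -0.4093.
δ = 23.45 × -0.4093 = -9.598° ≈ -9.60°.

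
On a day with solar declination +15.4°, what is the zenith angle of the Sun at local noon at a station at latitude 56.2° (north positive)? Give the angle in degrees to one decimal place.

40.8°

At local solar noon the hour angle is zero, so the zenith angle is |φ − δ| = |56.2° − (15.4°)| = 40.8°.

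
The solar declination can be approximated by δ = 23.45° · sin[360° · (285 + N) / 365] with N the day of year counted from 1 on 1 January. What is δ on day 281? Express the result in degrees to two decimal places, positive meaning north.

-7.34°

360 × (285 + 281) / 365 = 558.247°; sin(558.247°) = -0.3131.
δ = 23.45 × -0.3131 = -7.342° ≈ -7.34°.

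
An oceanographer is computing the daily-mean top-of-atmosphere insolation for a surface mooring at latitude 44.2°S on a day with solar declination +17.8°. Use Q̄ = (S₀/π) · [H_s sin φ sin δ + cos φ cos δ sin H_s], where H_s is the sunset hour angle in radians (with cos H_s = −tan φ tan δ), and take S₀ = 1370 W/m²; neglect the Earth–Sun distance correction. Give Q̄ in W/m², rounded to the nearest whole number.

166 W/m²

−tan φ tan δ = −(-0.9725)(0.3211) = 0.3123; H_s = arccos(0.3123) = 71.80°. In radians, H_s = 1.2531.
H_s sin φ sin δ = 1.2531 × -0.6972 × 0.3057 = -0.2671.
cos φ cos δ sin H_s = 0.7169 × 0.9521 × 0.9500 = 0.6484.
Q̄ = (1370/π) × (-0.2671 + 0.6484) = 436.08 × 0.3813 = 166.28 W/m².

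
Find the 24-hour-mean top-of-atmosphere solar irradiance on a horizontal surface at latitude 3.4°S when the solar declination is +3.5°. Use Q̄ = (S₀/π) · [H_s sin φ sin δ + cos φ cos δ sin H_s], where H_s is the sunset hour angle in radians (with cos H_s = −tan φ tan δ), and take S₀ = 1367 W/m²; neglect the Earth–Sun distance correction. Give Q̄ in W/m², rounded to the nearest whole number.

431 W/m²

−tan φ tan δ = −(-0.0594)(0.0612) = 0.0036; H_s = arccos(0.0036) = 89.79°. In radians, H_s = 1.5671.
H_s sin φ sin δ = 1.5671 × -0.0593 × 0.0610 = -0.0057.
cos φ cos δ sin H_s = 0.9982 × 0.9981 × 1.0000 = 0.9963.
Q̄ = (1367/π) × (-0.0057 + 0.9963) = 435.13 × 0.9906 = 431.04 W/m².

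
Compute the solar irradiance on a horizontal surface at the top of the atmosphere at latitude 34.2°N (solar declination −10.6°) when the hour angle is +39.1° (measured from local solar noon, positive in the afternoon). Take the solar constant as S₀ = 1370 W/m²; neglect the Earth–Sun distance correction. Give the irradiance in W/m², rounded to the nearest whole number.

cos θ_z = sin(34.2°) sin(-10.6°) + cos(34.2°) cos(-10.6°) cos(39.10°) = -0.1034 + 0.6309 = 0.5275.
Top-of-atmosphere irradiance = S₀ cos θ_z = 1370 × 0.5275 = 722.67 W/m².

723 W/m²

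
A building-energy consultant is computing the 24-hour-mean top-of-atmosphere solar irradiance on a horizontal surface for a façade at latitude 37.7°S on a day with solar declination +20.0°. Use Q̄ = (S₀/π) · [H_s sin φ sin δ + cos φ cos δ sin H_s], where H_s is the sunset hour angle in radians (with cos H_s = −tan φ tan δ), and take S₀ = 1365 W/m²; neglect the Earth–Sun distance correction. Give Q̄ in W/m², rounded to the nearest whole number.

The sunset hour angle satisfies cos H_s = −tan φ tan δ = 0.2813, giving H_s = 73.66°. In radians, H_s = 1.2856.
H_s sin φ sin δ = 1.2856 × -0.6115 × 0.3420 = -0.2689.
cos φ cos δ sin H_s = 0.7912 × 0.9397 × 0.9596 = 0.7135.
Q̄ = (1365/π) × (-0.2689 + 0.7135) = 434.49 × 0.4446 = 193.17 W/m².

193 W/m²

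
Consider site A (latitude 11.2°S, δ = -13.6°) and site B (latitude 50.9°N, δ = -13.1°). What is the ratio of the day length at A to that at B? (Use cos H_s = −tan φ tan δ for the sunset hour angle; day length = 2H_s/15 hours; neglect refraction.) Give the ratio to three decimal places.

1.264

A: H_s = arccos(−tan -11.2° · tan -13.6°) = 92.75°, so 2H_s/15 = 12.3667 h.
B: H_s = arccos(−tan 50.9° · tan -13.1°) = 73.36°, so 2H_s/15 = 9.7813 h.
Ratio A/B = 12.3667 / 9.7813 = 1.2643.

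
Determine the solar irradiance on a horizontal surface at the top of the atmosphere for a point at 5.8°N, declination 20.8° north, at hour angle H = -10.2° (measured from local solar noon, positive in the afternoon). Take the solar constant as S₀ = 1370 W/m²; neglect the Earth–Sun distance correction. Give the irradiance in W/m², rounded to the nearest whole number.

With φ = 5.8°, δ = 20.8°, H = -10.20°: sin φ sin δ = 0.0359, cos φ cos δ cos H = 0.9153, so cos θ_z = 0.9512.
Top-of-atmosphere irradiance = S₀ cos θ_z = 1370 × 0.9512 = 1303.14 W/m².

1303 W/m²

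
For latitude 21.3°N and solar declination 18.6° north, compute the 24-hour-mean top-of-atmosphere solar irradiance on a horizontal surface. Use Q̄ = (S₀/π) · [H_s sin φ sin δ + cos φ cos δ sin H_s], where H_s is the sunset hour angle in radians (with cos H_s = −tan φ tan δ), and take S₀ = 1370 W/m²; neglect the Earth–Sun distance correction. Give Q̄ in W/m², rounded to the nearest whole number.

cos H_s = −tan(21.3°) · tan(18.6°) = -0.1312, so H_s = arccos(-0.1312) = 97.54°. In radians, H_s = 1.7024.
H_s sin φ sin δ = 1.7024 × 0.3633 × 0.3190 = 0.1973.
cos φ cos δ sin H_s = 0.9317 × 0.9478 × 0.9914 = 0.8755.
Q̄ = (1370/π) × (0.1973 + 0.8755) = 436.08 × 1.0728 = 467.83 W/m².

468 W/m²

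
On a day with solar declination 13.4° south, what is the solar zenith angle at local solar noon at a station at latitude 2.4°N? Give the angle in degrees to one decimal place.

15.8°

At local solar noon the hour angle is zero, so the zenith angle is |φ − δ| = |2.4° − (-13.4°)| = 15.8°.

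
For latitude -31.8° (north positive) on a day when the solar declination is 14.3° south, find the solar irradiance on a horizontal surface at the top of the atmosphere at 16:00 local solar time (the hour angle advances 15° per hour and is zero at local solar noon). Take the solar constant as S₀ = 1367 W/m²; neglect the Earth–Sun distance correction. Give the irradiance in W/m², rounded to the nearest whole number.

Hour angle H = 15° × (16 − 12) = 60.00°.
With φ = -31.8°, δ = -14.3°, H = 60.00°: sin φ sin δ = 0.1302, cos φ cos δ cos H = 0.4118, so cos θ_z = 0.5420.
Top-of-atmosphere irradiance = S₀ cos θ_z = 1367 × 0.5420 = 740.91 W/m².

741 W/m²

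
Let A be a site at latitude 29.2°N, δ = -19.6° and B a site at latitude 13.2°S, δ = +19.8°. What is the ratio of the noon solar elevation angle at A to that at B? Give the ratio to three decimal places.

A: 90° − |29.2 − (-19.6)| = 41.20°.
B: 90° − |-13.2 − (19.8)| = 57.00°.
Ratio A/B = 41.2000 / 57.0000 = 0.7228.

0.723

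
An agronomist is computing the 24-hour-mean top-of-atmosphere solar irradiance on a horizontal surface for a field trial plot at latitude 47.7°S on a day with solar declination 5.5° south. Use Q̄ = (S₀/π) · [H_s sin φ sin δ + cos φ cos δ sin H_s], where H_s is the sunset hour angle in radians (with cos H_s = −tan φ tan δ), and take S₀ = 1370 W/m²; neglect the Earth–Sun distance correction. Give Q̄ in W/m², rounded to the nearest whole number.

−tan φ tan δ = −(-1.0990)(-0.0963) = -0.1058; H_s = arccos(-0.1058) = 96.07°. In radians, H_s = 1.6767.
H_s sin φ sin δ = 1.6767 × -0.7396 × -0.0958 = 0.1188.
cos φ cos δ sin H_s = 0.6730 × 0.9954 × 0.9944 = 0.6662.
Q̄ = (1370/π) × (0.1188 + 0.6662) = 436.08 × 0.7850 = 342.32 W/m².

342 W/m²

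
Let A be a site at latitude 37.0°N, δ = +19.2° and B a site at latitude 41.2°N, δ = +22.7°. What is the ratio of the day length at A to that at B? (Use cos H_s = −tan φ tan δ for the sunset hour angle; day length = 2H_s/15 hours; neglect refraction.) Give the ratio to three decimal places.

0.944

A: H_s = arccos(−tan 37.0° · tan 19.2°) = 105.21°, so 2H_s/15 = 14.0280 h.
B: H_s = arccos(−tan 41.2° · tan 22.7°) = 111.48°, so 2H_s/15 = 14.8640 h.
Ratio A/B = 14.0280 / 14.8640 = 0.9438.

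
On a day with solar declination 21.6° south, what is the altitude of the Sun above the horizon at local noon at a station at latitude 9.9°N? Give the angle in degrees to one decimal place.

58.5°

At local solar noon the hour angle is zero, so the elevation is 90° − |φ − δ| = 90° − |9.9° − (-21.6°)| = 90° − 31.5° = 58.5°.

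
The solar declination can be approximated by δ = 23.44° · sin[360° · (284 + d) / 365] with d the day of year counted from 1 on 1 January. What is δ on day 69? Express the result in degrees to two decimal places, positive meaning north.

360 × (284 + 69) / 365 = 348.164°; sin(348.164°) = -0.2051.
δ = 23.44 × -0.2051 = -4.808° ≈ -4.81°.

-4.81°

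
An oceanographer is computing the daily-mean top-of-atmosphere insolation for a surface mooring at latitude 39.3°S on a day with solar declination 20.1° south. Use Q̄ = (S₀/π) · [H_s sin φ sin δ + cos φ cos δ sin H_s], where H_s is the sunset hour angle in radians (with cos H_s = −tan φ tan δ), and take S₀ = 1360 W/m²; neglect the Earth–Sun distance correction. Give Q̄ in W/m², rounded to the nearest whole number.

cos H_s = −tan(-39.3°) · tan(-20.1°) = -0.2995, so H_s = arccos(-0.2995) = 107.43°. In radians, H_s = 1.8750.
H_s sin φ sin δ = 1.8750 × -0.6334 × -0.3437 = 0.4082.
cos φ cos δ sin H_s = 0.7738 × 0.9391 × 0.9541 = 0.6933.
Q̄ = (1360/π) × (0.4082 + 0.6933) = 432.90 × 1.1015 = 476.84 W/m².

477 W/m²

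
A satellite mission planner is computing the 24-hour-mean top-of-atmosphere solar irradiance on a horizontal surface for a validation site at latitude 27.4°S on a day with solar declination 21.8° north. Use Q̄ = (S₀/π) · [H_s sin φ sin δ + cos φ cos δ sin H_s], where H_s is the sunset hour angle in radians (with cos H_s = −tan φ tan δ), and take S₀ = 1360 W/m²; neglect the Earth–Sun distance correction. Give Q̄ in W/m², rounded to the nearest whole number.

248 W/m²

−tan φ tan δ = −(-0.5184)(0.4000) = 0.2074; H_s = arccos(0.2074) = 78.03°. In radians, H_s = 1.3619.
H_s sin φ sin δ = 1.3619 × -0.4602 × 0.3714 = -0.2328.
cos φ cos δ sin H_s = 0.8878 × 0.9285 × 0.9783 = 0.8064.
Q̄ = (1360/π) × (-0.2328 + 0.8064) = 432.90 × 0.5736 = 248.31 W/m².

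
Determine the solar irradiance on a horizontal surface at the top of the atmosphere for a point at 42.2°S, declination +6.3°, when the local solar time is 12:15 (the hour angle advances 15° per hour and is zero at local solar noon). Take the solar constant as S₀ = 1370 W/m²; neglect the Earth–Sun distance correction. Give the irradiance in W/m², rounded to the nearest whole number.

906 W/m²

Hour angle H = 15° × (12.25 − 12) = 3.75°.
With φ = -42.2°, δ = 6.3°, H = 3.75°: sin φ sin δ = -0.0737, cos φ cos δ cos H = 0.7348, so cos θ_z = 0.6611.
Top-of-atmosphere irradiance = S₀ cos θ_z = 1370 × 0.6611 = 905.71 W/m².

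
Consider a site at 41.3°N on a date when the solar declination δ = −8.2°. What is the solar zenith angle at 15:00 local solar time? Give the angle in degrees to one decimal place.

64.4°

Hour angle H = 15° × (15 − 12) = 45.00°.
With φ = 41.3°, δ = -8.2°, H = 45.00°: sin φ sin δ = -0.0941, cos φ cos δ cos H = 0.5258, so cos θ_z = 0.4317.
θ_z = arccos(0.4317) = 64.42°.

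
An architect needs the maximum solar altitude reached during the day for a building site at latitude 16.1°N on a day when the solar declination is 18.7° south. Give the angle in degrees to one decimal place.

At local solar noon the hour angle is zero, so the elevation is 90° − |φ − δ| = 90° − |16.1° − (-18.7°)| = 90° − 34.8° = 55.2°.

55.2°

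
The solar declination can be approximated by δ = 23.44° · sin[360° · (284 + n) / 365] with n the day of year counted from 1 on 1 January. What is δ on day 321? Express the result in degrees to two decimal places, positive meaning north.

-19.59°

360 × (284 + 321) / 365 = 596.712°; sin(596.712°) = -0.8359.
δ = 23.44 × -0.8359 = -19.593° ≈ -19.59°.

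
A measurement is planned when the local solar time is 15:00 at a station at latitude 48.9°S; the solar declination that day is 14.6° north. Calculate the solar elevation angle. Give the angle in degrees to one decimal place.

Hour angle H = 15° × (15 − 12) = 45.00°.
cos θ_z = sin(-48.9°) sin(14.6°) + cos(-48.9°) cos(14.6°) cos(45.00°) = -0.1900 + 0.4498 = 0.2598.
θ_z = arccos(0.2598) = 74.94°, so the elevation is 90° − 74.94° = 15.06°.

15.1°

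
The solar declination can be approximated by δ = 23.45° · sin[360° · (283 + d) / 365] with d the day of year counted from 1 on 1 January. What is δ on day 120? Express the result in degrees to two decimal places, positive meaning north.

+14.27°

360 × (283 + 120) / 365 = 397.479°; sin(397.479°) = 0.6085.
δ = 23.45 × 0.6085 = 14.269° ≈ +14.27°.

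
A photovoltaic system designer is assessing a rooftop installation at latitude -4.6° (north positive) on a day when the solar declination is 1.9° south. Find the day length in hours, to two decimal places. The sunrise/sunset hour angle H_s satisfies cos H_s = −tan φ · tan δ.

−tan φ tan δ = −(-0.0805)(-0.0332) = -0.0027; H_s = arccos(-0.0027) = 90.15°.
Day length = 2 H_s / 15° h⁻¹ = 180.30° / 15 = 12.020 h.

12.02 hours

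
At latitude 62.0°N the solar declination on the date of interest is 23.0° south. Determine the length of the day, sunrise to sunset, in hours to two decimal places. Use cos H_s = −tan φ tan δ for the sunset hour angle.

4.94 hours

−tan φ tan δ = −(1.8807)(-0.4245) = 0.7984; H_s = arccos(0.7984) = 37.02°.
Day length = 2 H_s / 15° h⁻¹ = 74.04° / 15 = 4.936 h.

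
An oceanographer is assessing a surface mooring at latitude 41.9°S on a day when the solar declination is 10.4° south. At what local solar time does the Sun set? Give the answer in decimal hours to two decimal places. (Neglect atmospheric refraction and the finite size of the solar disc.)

cos H_s = −tan(-41.9°) · tan(-10.4°) = -0.1647, so H_s = arccos(-0.1647) = 99.48°.
Sunset is at 12 + H_s/15 = 12 + 6.632 = 18.632 h local solar time.

18.63 h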